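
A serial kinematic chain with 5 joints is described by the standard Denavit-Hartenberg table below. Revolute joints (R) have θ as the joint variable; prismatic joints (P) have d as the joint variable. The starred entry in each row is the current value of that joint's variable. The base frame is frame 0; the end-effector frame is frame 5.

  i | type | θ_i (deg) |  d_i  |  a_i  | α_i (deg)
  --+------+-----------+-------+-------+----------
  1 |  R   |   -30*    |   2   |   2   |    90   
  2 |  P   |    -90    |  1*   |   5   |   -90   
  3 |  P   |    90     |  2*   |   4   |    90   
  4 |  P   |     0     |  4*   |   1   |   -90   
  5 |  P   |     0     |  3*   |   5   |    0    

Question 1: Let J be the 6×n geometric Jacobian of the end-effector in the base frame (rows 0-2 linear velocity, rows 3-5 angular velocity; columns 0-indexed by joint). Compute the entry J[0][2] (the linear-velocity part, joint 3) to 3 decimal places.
0.866

prismatic axis z_2 = (0.8660,-0.5000,0.0000)
J_v[:, 2] = z_2; J_ω[:, 2] = (0,0,0)
entry J[0][2] = 0.8660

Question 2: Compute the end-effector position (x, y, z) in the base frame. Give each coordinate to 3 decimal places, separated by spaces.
after link 1: o_1 = (1.7321, -1.0000, 2.0000)
after link 2: o_2 = (1.2321, -1.8660, -3.0000)
after link 3: o_3 = (4.9641, 0.5981, -3.0000)
after link 4: o_4 = (5.4641, 1.4641, -7.0000)
after link 5: o_5 = (10.5622, 4.2942, -7.0000)

10.562 4.294 -7.000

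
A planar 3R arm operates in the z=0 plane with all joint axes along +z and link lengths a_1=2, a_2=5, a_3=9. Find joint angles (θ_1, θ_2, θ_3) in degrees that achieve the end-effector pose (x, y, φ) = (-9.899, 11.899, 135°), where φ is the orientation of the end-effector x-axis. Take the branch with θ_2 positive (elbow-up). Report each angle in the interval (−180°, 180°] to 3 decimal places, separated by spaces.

wrist centre = target − a_3·(cos φ, sin φ) = (-3.5350, 5.5350)
cos θ_2 = (43.1332−2²−5²)/(2·2·5) = 0.7067; θ_2 = 45.0364° (elbow-up)
β = atan2(5.5350,-3.5350) = 122.5650°; ψ = atan2(3.5378,5.5333) = 32.5933°
θ_1 = β − ψ = 89.9717°
θ_3 = φ − θ_1 − θ_2 = -0.0080° (wrapped to (-180°,180°])

89.972 45.036 -0.008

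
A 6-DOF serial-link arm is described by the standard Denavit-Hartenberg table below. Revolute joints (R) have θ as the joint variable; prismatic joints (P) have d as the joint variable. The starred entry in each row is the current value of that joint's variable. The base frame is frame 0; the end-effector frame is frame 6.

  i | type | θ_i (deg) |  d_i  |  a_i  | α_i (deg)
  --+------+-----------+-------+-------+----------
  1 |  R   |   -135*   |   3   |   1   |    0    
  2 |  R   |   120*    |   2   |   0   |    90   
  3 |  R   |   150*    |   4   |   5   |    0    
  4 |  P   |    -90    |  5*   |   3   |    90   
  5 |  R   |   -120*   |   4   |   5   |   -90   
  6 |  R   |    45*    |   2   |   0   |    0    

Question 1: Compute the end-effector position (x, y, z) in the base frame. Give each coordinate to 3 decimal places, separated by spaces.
-1.415 -4.317 7.433

after link 1: o_1 = (-0.7071, -0.7071, 3.0000)
after link 2: o_2 = (-0.7071, -0.7071, 5.0000)
after link 3: o_3 = (-5.9250, -3.4501, 7.5000)
after link 4: o_4 = (-5.7702, -8.6679, 10.0981)
after link 5: o_5 = (-2.5108, -5.0584, 5.9330)
after link 6: o_6 = (-1.4155, -4.3166, 7.4330)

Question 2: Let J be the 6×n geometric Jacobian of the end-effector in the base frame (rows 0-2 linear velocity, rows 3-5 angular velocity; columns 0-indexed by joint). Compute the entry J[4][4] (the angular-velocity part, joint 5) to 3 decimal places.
axis z_4 = (0.8365,-0.2241,-0.5000); lever o_n−o_4 = (4.3547,4.3513,-2.6651)
cross product → J_v[:, 4] = (2.7730,0.0520,4.6160)
J_ω[:, 4] = z_4
entry J[4][4] = -0.2241

-0.224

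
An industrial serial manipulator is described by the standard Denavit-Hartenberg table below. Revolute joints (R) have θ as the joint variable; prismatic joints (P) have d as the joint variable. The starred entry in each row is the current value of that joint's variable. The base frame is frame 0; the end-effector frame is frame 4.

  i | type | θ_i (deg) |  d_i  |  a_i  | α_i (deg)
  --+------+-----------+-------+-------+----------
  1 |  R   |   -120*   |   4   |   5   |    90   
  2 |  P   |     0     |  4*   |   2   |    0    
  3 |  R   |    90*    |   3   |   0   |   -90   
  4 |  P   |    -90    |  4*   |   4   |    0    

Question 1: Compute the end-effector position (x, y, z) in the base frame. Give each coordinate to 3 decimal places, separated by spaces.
after link 1: o_1 = (-2.5000, -4.3301, 4.0000)
after link 2: o_2 = (-6.9641, -4.0622, 4.0000)
after link 3: o_3 = (-9.5622, -2.5622, 4.0000)
after link 4: o_4 = (-11.0263, 2.9019, 4.0000)

-11.026 2.902 4.000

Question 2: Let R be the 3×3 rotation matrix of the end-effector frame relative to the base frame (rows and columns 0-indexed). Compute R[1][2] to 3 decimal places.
End-effector z-axis (col 2 of R) = (0.5000,0.8660,0.0000)
R[1][2] = 0.8660

0.866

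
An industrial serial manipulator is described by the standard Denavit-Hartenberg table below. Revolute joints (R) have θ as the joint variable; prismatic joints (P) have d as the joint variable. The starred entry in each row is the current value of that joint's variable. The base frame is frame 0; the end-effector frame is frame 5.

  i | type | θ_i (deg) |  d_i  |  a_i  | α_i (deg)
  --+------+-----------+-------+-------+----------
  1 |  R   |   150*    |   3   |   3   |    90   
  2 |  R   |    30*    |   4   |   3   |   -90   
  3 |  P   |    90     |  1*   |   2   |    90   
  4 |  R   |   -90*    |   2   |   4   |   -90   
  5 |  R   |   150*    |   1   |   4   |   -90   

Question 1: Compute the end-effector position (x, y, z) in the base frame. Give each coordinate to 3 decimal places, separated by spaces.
-4.147 3.549 4.902

after link 1: o_1 = (-2.5981, 1.5000, 3.0000)
after link 2: o_2 = (-2.8481, 6.2631, 4.5000)
after link 3: o_3 = (-3.4151, 4.2811, 5.3660)
after link 4: o_4 = (-6.6471, 6.1471, 2.9019)
after link 5: o_5 = (-4.1471, 3.5490, 4.9019)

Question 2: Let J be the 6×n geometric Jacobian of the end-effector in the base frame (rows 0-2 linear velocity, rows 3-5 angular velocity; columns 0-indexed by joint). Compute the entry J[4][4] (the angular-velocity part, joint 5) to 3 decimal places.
axis z_4 = (-0.5000,-0.8660,0.0000); lever o_n−o_4 = (2.5000,-2.5981,2.0000)
cross product → J_v[:, 4] = (-1.7321,1.0000,3.4641)
J_ω[:, 4] = z_4
entry J[4][4] = -0.8660

-0.866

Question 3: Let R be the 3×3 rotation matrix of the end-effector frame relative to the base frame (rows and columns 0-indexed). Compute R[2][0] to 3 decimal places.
End-effector x-axis (col 0 of R) = (0.7500,-0.4330,0.5000)
R[2][0] = 0.5000

0.500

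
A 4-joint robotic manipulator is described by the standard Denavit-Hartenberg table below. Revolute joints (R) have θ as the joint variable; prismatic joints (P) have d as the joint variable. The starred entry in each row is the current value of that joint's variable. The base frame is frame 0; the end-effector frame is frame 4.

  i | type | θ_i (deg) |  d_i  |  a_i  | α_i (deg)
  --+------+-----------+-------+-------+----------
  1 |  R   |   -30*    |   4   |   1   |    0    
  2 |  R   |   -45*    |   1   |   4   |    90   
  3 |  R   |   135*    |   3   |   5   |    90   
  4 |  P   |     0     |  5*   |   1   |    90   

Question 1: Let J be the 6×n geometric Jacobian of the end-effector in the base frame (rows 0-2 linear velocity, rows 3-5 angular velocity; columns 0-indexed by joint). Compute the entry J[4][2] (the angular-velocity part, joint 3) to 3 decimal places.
-0.259

axis z_2 = (-0.9659,-0.2588,0.0000); lever o_n−o_2 = (-3.0808,-0.0934,7.7782)
cross product → J_v[:, 2] = (-2.0131,7.5131,-0.7071)
J_ω[:, 2] = z_2
entry J[4][2] = -0.2588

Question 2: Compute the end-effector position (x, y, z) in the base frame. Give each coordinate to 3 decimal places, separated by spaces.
-1.179 -4.457 12.778

after link 1: o_1 = (0.8660, -0.5000, 4.0000)
after link 2: o_2 = (1.9013, -4.3637, 5.0000)
after link 3: o_3 = (-1.9115, -1.7251, 8.5355)
after link 4: o_4 = (-1.1795, -4.4571, 12.7782)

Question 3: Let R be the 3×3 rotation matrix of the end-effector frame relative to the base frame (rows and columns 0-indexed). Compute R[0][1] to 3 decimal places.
0.183

End-effector y-axis (col 1 of R) = (0.1830,-0.6830,0.7071)
R[0][1] = 0.1830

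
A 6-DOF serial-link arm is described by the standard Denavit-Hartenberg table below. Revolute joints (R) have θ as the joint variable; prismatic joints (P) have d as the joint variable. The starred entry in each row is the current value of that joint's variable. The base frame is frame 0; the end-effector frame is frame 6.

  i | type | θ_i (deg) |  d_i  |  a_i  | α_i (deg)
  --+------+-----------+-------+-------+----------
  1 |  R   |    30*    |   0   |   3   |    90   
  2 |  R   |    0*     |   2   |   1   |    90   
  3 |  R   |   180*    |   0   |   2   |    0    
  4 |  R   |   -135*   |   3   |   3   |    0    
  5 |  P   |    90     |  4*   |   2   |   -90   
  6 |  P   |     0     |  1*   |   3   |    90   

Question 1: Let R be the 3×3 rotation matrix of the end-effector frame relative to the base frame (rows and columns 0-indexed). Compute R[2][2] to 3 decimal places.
End-effector z-axis (col 2 of R) = (0.0000,-0.0000,-1.0000)
R[2][2] = -1.0000

-1.000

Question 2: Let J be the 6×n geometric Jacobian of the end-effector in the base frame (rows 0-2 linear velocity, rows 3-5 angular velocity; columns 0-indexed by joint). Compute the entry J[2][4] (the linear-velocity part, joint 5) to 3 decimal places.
-1.000

prismatic axis z_4 = (0.0000,-0.0000,-1.0000)
J_v[:, 4] = z_4; J_ω[:, 4] = (0,0,0)
entry J[2][4] = -1.0000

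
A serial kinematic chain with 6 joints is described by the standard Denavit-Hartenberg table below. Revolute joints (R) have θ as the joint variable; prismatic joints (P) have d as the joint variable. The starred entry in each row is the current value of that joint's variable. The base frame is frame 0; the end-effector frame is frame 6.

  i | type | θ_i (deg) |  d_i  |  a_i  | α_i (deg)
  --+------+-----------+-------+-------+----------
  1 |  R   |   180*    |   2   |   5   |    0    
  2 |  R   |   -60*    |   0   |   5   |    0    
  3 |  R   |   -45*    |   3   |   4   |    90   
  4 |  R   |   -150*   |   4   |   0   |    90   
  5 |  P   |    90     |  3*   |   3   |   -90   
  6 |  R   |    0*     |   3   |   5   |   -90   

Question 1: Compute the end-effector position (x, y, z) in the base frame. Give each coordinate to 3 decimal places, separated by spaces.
after link 1: o_1 = (-5.0000, 0.0000, 2.0000)
after link 2: o_2 = (-7.5000, 4.3301, 2.0000)
after link 3: o_3 = (-6.4647, 8.1938, 5.0000)
after link 4: o_4 = (-2.6010, 7.1586, 5.0000)
after link 5: o_5 = (-0.0915, 4.9332, 7.5981)
after link 6: o_6 = (5.4106, 6.1487, 9.0981)

5.411 6.149 9.098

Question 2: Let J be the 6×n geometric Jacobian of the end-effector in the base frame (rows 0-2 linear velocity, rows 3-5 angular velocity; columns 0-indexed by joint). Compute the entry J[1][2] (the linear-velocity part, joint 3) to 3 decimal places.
axis z_2 = (0.0000,0.0000,1.0000); lever o_n−o_2 = (12.9106,1.8185,7.0981)
cross product → J_v[:, 2] = (-1.8185,12.9106,0.0000)
J_ω[:, 2] = z_2
entry J[1][2] = 12.9106

12.911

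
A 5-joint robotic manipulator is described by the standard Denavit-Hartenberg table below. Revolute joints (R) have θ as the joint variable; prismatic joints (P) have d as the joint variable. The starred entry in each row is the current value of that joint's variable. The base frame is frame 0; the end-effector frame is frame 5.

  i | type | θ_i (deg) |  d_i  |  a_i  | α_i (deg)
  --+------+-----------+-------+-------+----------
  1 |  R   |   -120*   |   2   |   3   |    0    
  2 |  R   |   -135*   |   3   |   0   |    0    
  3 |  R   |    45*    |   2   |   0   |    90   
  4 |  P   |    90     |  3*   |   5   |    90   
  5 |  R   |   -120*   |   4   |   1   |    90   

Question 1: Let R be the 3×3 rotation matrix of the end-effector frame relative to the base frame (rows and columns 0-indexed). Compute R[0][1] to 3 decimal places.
-0.866

End-effector y-axis (col 1 of R) = (-0.8660,0.5000,-0.0000)
R[0][1] = -0.8660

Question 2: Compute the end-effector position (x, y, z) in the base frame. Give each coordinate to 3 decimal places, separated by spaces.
after link 1: o_1 = (-1.5000, -2.5981, 2.0000)
after link 2: o_2 = (-1.5000, -2.5981, 5.0000)
after link 3: o_3 = (-1.5000, -2.5981, 7.0000)
after link 4: o_4 = (-0.0000, -0.0000, 12.0000)
after link 5: o_5 = (-3.8971, 1.2500, 11.5000)

-3.897 1.250 11.500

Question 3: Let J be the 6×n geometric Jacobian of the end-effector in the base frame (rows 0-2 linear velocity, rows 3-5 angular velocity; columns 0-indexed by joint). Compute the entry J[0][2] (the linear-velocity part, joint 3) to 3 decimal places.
-3.848

axis z_2 = (0.0000,0.0000,1.0000); lever o_n−o_2 = (-2.3971,3.8481,6.5000)
cross product → J_v[:, 2] = (-3.8481,-2.3971,0.0000)
J_ω[:, 2] = z_2
entry J[0][2] = -3.8481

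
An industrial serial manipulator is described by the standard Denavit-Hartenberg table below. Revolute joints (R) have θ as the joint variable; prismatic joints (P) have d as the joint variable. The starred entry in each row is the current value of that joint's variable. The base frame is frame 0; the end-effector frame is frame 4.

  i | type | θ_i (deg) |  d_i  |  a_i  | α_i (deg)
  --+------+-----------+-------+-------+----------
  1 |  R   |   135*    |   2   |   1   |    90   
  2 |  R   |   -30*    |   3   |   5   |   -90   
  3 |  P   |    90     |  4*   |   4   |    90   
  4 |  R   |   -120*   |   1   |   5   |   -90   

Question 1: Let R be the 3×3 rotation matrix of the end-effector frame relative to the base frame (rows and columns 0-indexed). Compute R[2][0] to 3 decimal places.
End-effector x-axis (col 0 of R) = (0.6597,0.0474,-0.7500)
R[2][0] = -0.7500

-0.750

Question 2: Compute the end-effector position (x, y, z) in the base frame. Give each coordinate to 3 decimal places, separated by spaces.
after link 1: o_1 = (-0.7071, 0.7071, 2.0000)
after link 2: o_2 = (-1.6476, 5.8903, -0.5000)
after link 3: o_3 = (-5.8903, 4.4761, 2.9641)
after link 4: o_4 = (-3.2040, 5.3253, -1.2859)

-3.204 5.325 -1.286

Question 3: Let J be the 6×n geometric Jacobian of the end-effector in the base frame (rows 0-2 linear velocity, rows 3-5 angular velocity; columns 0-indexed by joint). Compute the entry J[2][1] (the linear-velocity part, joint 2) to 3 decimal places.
5.031

axis z_1 = (0.7071,0.7071,0.0000); lever o_n−o_1 = (-2.4969,4.6182,-3.2859)
cross product → J_v[:, 1] = (-2.3235,2.3235,5.0311)
J_ω[:, 1] = z_1
entry J[2][1] = 5.0311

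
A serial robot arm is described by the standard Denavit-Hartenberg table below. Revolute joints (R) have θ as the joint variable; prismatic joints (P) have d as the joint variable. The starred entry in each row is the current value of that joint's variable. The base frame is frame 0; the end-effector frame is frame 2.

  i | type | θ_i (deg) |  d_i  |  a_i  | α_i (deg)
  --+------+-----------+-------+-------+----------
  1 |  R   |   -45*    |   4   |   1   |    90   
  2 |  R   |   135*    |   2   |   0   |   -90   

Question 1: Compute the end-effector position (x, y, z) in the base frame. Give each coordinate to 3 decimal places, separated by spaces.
-0.707 -2.121 4.000

after link 1: o_1 = (0.7071, -0.7071, 4.0000)
after link 2: o_2 = (-0.7071, -2.1213, 4.0000)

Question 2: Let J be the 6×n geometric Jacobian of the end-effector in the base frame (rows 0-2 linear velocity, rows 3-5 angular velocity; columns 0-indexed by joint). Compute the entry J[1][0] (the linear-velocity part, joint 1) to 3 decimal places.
-0.707

axis z_0 = ẑ; lever o_n−o_0 = (-0.7071,-2.1213,4.0000)
cross product → J_v[:, 0] = (2.1213,-0.7071,0.0000)
J_ω[:, 0] = z_0
entry J[1][0] = -0.7071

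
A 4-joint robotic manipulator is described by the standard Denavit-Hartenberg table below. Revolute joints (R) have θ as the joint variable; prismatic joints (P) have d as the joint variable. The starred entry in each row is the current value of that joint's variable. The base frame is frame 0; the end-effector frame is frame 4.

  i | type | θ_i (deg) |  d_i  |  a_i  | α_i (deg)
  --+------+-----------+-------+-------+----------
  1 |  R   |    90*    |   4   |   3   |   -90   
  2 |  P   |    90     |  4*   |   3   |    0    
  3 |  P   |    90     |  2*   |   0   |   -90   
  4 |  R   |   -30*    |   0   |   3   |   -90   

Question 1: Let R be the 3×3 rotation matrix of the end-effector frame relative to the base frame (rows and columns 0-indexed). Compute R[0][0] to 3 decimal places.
-0.500

End-effector x-axis (col 0 of R) = (-0.5000,-0.8660,-0.0000)
R[0][0] = -0.5000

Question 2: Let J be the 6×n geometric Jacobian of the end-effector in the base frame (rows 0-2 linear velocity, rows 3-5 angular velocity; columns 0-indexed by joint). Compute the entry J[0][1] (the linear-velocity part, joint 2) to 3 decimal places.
-1.000

prismatic axis z_1 = (-1.0000,0.0000,0.0000)
J_v[:, 1] = z_1; J_ω[:, 1] = (0,0,0)
entry J[0][1] = -1.0000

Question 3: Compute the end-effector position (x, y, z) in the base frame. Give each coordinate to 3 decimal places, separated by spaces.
-7.500 0.402 1.000

after link 1: o_1 = (0.0000, 3.0000, 4.0000)
after link 2: o_2 = (-4.0000, 3.0000, 1.0000)
after link 3: o_3 = (-6.0000, 3.0000, 1.0000)
after link 4: o_4 = (-7.5000, 0.4019, 1.0000)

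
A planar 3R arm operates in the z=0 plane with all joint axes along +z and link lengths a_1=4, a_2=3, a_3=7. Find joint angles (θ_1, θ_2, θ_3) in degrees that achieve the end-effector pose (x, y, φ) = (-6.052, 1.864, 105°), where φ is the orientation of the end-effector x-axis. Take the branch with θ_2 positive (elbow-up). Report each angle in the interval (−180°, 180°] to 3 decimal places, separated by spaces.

-150.007 45.018 -150.011

wrist centre = target − a_3·(cos φ, sin φ) = (-4.2403, -4.8975)
cos θ_2 = (41.9652−4²−3²)/(2·4·3) = 0.7069; θ_2 = 45.0182° (elbow-up)
β = atan2(-4.8975,-4.2403) = -130.8862°; ψ = atan2(2.1220,6.1206) = 19.1211°
θ_1 = β − ψ = -150.0073°
θ_3 = φ − θ_1 − θ_2 = -150.0108° (wrapped to (-180°,180°])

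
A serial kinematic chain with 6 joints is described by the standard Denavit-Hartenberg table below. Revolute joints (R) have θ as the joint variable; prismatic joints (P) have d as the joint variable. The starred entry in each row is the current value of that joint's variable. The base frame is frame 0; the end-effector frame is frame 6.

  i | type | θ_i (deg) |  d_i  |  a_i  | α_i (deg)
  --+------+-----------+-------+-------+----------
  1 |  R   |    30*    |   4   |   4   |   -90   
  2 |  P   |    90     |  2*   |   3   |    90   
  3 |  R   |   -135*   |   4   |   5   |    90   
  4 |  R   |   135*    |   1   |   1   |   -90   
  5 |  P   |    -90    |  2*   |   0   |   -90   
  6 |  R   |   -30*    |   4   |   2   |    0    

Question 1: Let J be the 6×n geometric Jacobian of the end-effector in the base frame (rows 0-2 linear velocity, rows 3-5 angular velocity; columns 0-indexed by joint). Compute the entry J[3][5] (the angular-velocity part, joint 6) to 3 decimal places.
axis z_5 = (0.3624,0.7866,-0.5000); lever o_n−o_5 = (-0.0253,4.2864,-1.2753)
cross product → J_v[:, 5] = (1.1401,0.4747,1.5731)
J_ω[:, 5] = z_5
entry J[3][5] = 0.3624

0.362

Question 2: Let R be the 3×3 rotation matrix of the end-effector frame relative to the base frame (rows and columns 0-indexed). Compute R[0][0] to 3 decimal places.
End-effector x-axis (col 0 of R) = (-0.7374,0.5701,0.3624)
R[0][0] = -0.7374

-0.737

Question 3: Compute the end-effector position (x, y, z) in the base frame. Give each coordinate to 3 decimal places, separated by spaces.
5.955 8.514 2.467

after link 1: o_1 = (3.4641, 2.0000, 4.0000)
after link 2: o_2 = (2.4641, 3.7321, 1.0000)
after link 3: o_3 = (7.6960, 2.6702, 4.5355)
after link 4: o_4 = (7.7048, 4.0691, 4.7426)
after link 5: o_5 = (5.9800, 4.2280, 3.7426)
after link 6: o_6 = (5.9548, 8.5144, 2.4674)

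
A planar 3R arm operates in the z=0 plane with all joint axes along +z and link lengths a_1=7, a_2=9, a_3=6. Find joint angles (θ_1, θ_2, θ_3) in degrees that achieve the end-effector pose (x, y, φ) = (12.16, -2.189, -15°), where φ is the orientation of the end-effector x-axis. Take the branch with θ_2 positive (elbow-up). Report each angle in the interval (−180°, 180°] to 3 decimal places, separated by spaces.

wrist centre = target − a_3·(cos φ, sin φ) = (6.3644, -0.6361)
cos θ_2 = (40.9108−7²−9²)/(2·7·9) = -0.7071; θ_2 = 134.9960° (elbow-up)
β = atan2(-0.6361,6.3644) = -5.7074°; ψ = atan2(6.3644,0.6365) = 84.2890°
θ_1 = β − ψ = -89.9964°
θ_3 = φ − θ_1 − θ_2 = -59.9996° (wrapped to (-180°,180°])

-89.996 134.996 -60.000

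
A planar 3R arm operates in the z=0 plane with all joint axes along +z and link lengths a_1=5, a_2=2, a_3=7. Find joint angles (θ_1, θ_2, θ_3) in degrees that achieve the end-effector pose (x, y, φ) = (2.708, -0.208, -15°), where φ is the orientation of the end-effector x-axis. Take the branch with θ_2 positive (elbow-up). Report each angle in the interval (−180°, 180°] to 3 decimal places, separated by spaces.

135.000 119.991 90.008

wrist centre = target − a_3·(cos φ, sin φ) = (-4.0535, 1.6037)
cos θ_2 = (19.0027−5²−2²)/(2·5·2) = -0.4999; θ_2 = 119.9912° (elbow-up)
β = atan2(1.6037,-4.0535) = 158.4141°; ψ = atan2(1.7322,4.0003) = 23.4137°
θ_1 = β − ψ = 135.0004°
θ_3 = φ − θ_1 − θ_2 = 90.0084° (wrapped to (-180°,180°])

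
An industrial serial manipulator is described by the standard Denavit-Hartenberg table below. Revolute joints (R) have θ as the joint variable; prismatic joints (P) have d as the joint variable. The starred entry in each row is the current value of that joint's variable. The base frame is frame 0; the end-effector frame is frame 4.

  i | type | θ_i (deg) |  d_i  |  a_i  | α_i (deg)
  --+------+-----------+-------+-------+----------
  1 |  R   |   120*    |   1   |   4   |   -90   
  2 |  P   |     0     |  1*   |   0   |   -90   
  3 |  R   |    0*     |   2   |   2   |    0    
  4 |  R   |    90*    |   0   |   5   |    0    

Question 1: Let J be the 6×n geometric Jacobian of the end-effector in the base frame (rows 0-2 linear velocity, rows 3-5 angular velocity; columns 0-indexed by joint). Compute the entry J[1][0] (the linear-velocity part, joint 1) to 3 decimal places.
0.464

axis z_0 = ẑ; lever o_n−o_0 = (0.4641,7.1962,-1.0000)
cross product → J_v[:, 0] = (-7.1962,0.4641,0.0000)
J_ω[:, 0] = z_0
entry J[1][0] = 0.4641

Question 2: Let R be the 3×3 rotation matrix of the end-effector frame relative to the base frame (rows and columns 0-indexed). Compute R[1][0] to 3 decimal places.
End-effector x-axis (col 0 of R) = (0.8660,0.5000,-0.0000)
R[1][0] = 0.5000

0.500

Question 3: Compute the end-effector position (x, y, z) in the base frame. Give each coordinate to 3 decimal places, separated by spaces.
after link 1: o_1 = (-2.0000, 3.4641, 1.0000)
after link 2: o_2 = (-2.8660, 2.9641, 1.0000)
after link 3: o_3 = (-3.8660, 4.6962, -1.0000)
after link 4: o_4 = (0.4641, 7.1962, -1.0000)

0.464 7.196 -1.000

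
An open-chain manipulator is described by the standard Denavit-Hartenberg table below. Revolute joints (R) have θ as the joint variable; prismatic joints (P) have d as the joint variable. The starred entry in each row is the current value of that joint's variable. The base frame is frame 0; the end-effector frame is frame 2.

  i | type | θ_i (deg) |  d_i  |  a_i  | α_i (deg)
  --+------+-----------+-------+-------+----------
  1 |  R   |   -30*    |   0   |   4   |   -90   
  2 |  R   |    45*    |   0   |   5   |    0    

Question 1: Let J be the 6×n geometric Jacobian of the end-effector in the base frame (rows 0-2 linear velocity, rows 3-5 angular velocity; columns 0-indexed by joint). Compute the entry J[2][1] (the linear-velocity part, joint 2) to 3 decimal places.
-3.536

axis z_1 = (0.5000,0.8660,0.0000); lever o_n−o_1 = (3.0619,-1.7678,-3.5355)
cross product → J_v[:, 1] = (-3.0619,1.7678,-3.5355)
J_ω[:, 1] = z_1
entry J[2][1] = -3.5355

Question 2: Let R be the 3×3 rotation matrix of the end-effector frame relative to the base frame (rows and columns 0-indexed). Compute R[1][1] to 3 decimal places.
0.354

End-effector y-axis (col 1 of R) = (-0.6124,0.3536,-0.7071)
R[1][1] = 0.3536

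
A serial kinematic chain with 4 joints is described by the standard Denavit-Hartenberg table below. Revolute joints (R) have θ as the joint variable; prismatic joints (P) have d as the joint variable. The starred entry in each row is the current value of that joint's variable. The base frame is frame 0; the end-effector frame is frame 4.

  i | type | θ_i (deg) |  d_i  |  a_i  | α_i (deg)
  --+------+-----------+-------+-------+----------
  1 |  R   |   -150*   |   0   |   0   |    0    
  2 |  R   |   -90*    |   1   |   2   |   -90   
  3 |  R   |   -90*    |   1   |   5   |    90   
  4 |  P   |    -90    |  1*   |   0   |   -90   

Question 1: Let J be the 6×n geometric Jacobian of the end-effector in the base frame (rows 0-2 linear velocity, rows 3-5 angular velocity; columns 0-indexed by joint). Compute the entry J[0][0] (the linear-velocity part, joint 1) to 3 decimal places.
-0.366

axis z_0 = ẑ; lever o_n−o_0 = (-1.3660,0.3660,6.0000)
cross product → J_v[:, 0] = (-0.3660,-1.3660,0.0000)
J_ω[:, 0] = z_0
entry J[0][0] = -0.3660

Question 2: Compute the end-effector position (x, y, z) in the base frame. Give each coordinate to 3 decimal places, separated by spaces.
after link 1: o_1 = (0.0000, 0.0000, 0.0000)
after link 2: o_2 = (-1.0000, 1.7321, 1.0000)
after link 3: o_3 = (-1.8660, 1.2321, 6.0000)
after link 4: o_4 = (-1.3660, 0.3660, 6.0000)

-1.366 0.366 6.000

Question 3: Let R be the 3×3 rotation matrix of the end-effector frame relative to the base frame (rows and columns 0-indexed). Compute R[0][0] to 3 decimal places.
0.866

End-effector x-axis (col 0 of R) = (0.8660,0.5000,0.0000)
R[0][0] = 0.8660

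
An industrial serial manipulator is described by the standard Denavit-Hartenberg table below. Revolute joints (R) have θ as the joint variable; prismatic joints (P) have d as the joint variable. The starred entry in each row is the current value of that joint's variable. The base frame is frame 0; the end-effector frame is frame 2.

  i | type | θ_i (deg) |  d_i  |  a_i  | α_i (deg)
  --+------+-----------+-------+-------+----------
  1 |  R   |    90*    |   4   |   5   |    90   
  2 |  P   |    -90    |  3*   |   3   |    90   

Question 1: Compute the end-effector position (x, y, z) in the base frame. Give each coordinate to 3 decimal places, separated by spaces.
after link 1: o_1 = (0.0000, 5.0000, 4.0000)
after link 2: o_2 = (3.0000, 5.0000, 1.0000)

3.000 5.000 1.000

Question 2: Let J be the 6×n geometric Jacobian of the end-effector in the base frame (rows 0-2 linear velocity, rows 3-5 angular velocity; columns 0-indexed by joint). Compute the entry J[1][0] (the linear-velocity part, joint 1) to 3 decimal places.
axis z_0 = ẑ; lever o_n−o_0 = (3.0000,5.0000,1.0000)
cross product → J_v[:, 0] = (-5.0000,3.0000,0.0000)
J_ω[:, 0] = z_0
entry J[1][0] = 3.0000

3.000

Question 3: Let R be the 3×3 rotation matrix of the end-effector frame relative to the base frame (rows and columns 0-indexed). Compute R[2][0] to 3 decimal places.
-1.000

End-effector x-axis (col 0 of R) = (0.0000,0.0000,-1.0000)
R[2][0] = -1.0000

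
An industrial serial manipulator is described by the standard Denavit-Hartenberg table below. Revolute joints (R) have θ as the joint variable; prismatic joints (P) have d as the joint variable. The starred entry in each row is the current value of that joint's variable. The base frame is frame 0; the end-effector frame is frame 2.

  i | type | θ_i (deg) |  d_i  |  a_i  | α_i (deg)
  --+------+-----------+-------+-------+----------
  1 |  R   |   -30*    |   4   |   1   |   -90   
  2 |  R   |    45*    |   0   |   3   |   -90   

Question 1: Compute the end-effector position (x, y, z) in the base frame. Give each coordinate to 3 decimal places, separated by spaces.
after link 1: o_1 = (0.8660, -0.5000, 4.0000)
after link 2: o_2 = (2.7031, -1.5607, 1.8787)

2.703 -1.561 1.879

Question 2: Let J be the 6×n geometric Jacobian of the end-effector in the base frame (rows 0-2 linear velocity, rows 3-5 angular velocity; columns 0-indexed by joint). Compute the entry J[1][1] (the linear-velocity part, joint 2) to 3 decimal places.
1.061

axis z_1 = (0.5000,0.8660,0.0000); lever o_n−o_1 = (1.8371,-1.0607,-2.1213)
cross product → J_v[:, 1] = (-1.8371,1.0607,-2.1213)
J_ω[:, 1] = z_1
entry J[1][1] = 1.0607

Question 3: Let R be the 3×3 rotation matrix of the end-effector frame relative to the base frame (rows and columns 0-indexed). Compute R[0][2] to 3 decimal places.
-0.612

End-effector z-axis (col 2 of R) = (-0.6124,0.3536,-0.7071)
R[0][2] = -0.6124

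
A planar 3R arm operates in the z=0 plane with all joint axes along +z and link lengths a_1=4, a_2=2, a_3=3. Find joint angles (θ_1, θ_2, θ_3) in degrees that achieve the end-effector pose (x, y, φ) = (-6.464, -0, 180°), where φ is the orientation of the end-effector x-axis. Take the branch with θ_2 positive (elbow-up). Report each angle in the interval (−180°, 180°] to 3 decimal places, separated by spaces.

wrist centre = target − a_3·(cos φ, sin φ) = (-3.4640, -0.0000)
cos θ_2 = (11.9993−4²−2²)/(2·4·2) = -0.5000; θ_2 = 120.0029° (elbow-up)
β = atan2(-0.0000,-3.4640) = -180.0000°; ψ = atan2(1.7320,2.9999) = 30.0000°
θ_1 = β − ψ = -210.0000°
θ_3 = φ − θ_1 − θ_2 = -90.0029° (wrapped to (-180°,180°])

150.000 120.003 -90.003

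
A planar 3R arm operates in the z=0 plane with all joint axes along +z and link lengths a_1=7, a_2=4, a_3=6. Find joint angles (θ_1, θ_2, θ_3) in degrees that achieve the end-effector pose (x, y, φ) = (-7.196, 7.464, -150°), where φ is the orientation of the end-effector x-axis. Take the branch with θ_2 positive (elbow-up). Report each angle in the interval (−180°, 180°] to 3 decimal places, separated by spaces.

89.997 30.006 89.997

wrist centre = target − a_3·(cos φ, sin φ) = (-1.9998, 10.4640)
cos θ_2 = (113.4947−7²−4²)/(2·7·4) = 0.8660; θ_2 = 30.0056° (elbow-up)
β = atan2(10.4640,-1.9998) = 100.8197°; ψ = atan2(2.0003,10.4639) = 10.8224°
θ_1 = β − ψ = 89.9973°
θ_3 = φ − θ_1 − θ_2 = 89.9971° (wrapped to (-180°,180°])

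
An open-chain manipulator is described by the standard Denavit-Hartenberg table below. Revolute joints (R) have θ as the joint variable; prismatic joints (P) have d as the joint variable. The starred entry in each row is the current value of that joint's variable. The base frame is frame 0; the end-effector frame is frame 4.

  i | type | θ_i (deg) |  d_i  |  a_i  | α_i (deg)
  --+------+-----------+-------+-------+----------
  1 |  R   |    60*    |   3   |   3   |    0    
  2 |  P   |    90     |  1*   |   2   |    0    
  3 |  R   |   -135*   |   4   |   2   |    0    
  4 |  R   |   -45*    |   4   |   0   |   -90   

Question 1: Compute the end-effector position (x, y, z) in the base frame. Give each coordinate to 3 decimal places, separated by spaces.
1.700 4.116 12.000

after link 1: o_1 = (1.5000, 2.5981, 3.0000)
after link 2: o_2 = (-0.2321, 3.5981, 4.0000)
after link 3: o_3 = (1.6998, 4.1157, 8.0000)
after link 4: o_4 = (1.6998, 4.1157, 12.0000)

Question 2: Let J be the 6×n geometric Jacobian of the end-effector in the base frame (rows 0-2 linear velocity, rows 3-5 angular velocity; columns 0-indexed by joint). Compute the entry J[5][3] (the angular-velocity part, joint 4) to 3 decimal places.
axis z_3 = (0.0000,0.0000,1.0000); lever o_n−o_3 = (0.0000,0.0000,4.0000)
cross product → J_v[:, 3] = (0.0000,0.0000,0.0000)
J_ω[:, 3] = z_3
entry J[5][3] = 1.0000

1.000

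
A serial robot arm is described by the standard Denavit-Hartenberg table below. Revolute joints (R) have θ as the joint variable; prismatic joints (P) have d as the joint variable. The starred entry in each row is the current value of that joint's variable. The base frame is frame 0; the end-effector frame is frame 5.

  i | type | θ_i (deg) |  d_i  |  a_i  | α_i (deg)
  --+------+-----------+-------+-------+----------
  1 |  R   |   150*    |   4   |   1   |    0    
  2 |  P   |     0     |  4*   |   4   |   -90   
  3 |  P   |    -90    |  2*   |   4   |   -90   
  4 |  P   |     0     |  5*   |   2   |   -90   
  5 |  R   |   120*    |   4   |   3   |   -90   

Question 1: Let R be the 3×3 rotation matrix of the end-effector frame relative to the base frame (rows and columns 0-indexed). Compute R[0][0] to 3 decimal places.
End-effector x-axis (col 0 of R) = (0.7500,-0.4330,-0.5000)
R[0][0] = 0.7500

0.750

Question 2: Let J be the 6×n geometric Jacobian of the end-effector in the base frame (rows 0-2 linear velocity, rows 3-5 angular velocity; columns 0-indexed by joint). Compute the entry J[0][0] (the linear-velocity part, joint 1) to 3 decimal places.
axis z_0 = ẑ; lever o_n−o_0 = (-5.4103,5.4330,12.5000)
cross product → J_v[:, 0] = (-5.4330,-5.4103,0.0000)
J_ω[:, 0] = z_0
entry J[0][0] = -5.4330

-5.433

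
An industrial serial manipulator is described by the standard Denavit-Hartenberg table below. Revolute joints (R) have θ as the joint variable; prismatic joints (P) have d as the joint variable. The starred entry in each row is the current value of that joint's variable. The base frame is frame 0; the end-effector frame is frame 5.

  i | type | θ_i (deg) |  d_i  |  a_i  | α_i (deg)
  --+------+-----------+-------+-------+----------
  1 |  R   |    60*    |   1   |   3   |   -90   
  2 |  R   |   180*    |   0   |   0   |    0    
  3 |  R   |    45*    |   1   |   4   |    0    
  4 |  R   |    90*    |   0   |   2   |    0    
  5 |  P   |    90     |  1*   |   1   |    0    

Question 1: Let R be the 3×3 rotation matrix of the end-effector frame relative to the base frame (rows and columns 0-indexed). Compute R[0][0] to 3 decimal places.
0.354

End-effector x-axis (col 0 of R) = (0.3536,0.6124,-0.7071)
R[0][0] = 0.3536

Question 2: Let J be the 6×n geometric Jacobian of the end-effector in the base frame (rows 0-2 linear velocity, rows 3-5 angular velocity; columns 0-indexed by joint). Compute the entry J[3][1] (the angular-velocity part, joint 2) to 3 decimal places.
-0.866

axis z_1 = (-0.8660,0.5000,0.0000); lever o_n−o_1 = (-2.0856,0.3876,3.5355)
cross product → J_v[:, 1] = (1.7678,3.0619,0.7071)
J_ω[:, 1] = z_1
entry J[3][1] = -0.8660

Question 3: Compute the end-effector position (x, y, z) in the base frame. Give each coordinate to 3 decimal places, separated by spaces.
after link 1: o_1 = (1.5000, 2.5981, 1.0000)
after link 2: o_2 = (1.5000, 2.5981, 1.0000)
after link 3: o_3 = (-0.7802, 0.6486, 3.8284)
after link 4: o_4 = (-0.0731, 1.8733, 5.2426)
after link 5: o_5 = (-0.5856, 2.9857, 4.5355)

-0.586 2.986 4.536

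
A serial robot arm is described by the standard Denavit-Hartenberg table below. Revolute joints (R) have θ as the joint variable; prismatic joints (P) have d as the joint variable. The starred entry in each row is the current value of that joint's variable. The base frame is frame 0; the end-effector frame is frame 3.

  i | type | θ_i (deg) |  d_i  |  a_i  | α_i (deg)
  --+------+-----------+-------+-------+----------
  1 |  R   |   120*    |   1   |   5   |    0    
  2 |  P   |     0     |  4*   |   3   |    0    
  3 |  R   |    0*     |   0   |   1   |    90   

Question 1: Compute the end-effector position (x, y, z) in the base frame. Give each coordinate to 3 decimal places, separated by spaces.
-4.500 7.794 5.000

after link 1: o_1 = (-2.5000, 4.3301, 1.0000)
after link 2: o_2 = (-4.0000, 6.9282, 5.0000)
after link 3: o_3 = (-4.5000, 7.7942, 5.0000)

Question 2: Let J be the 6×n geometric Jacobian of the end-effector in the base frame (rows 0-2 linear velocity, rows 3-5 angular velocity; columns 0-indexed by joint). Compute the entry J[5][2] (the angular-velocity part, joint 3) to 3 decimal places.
axis z_2 = (0.0000,0.0000,1.0000); lever o_n−o_2 = (-0.5000,0.8660,0.0000)
cross product → J_v[:, 2] = (-0.8660,-0.5000,0.0000)
J_ω[:, 2] = z_2
entry J[5][2] = 1.0000

1.000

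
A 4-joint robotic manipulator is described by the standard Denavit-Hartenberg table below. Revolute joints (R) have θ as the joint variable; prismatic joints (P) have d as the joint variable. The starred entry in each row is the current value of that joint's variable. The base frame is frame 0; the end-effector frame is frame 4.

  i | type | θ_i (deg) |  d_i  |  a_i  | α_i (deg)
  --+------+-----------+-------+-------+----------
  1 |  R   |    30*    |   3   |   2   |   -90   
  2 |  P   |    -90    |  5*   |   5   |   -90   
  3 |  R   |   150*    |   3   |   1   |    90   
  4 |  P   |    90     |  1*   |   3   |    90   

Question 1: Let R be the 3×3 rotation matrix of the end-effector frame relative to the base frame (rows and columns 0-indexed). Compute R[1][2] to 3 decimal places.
End-effector z-axis (col 2 of R) = (0.2500,-0.4330,-0.8660)
R[1][2] = -0.4330

-0.433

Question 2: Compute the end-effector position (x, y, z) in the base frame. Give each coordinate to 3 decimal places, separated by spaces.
after link 1: o_1 = (1.7321, 1.0000, 3.0000)
after link 2: o_2 = (-0.7679, 5.3301, 8.0000)
after link 3: o_3 = (2.0801, 6.3971, 7.1340)
after link 4: o_4 = (5.1112, 7.1471, 7.6340)

5.111 7.147 7.634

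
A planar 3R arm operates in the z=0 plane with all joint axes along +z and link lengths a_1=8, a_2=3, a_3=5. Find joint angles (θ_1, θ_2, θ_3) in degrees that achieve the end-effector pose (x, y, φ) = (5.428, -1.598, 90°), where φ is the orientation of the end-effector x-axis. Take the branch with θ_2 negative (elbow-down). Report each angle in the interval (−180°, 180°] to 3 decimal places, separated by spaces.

-30.000 -90.004 -149.996

wrist centre = target − a_3·(cos φ, sin φ) = (5.4280, -6.5980)
cos θ_2 = (72.9968−8²−3²)/(2·8·3) = -0.0001; θ_2 = -90.0038° (elbow-down)
β = atan2(-6.5980,5.4280) = -50.5568°; ψ = atan2(-3.0000,7.9998) = -20.5565°
θ_1 = β − ψ = -30.0003°
θ_3 = φ − θ_1 − θ_2 = -149.9959° (wrapped to (-180°,180°])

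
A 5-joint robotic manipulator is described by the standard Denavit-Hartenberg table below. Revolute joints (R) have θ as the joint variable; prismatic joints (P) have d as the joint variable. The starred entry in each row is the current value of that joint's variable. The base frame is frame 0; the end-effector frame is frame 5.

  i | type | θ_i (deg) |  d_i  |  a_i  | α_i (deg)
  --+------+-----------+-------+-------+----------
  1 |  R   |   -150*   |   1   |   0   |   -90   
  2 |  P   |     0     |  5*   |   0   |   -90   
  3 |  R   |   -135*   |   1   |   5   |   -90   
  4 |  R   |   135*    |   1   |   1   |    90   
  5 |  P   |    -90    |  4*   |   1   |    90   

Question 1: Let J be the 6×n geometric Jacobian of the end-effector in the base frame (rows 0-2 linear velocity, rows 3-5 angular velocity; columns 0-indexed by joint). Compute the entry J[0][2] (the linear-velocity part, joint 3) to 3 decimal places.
axis z_2 = (0.0000,-0.0000,-1.0000); lever o_n−o_2 = (6.8787,-1.8431,2.5355)
cross product → J_v[:, 2] = (-1.8431,-6.8787,0.0000)
J_ω[:, 2] = z_2
entry J[0][2] = -1.8431

-1.843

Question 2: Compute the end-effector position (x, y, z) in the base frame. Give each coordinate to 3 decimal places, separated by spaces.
after link 1: o_1 = (0.0000, 0.0000, 1.0000)
after link 2: o_2 = (2.5000, -4.3301, 1.0000)
after link 3: o_3 = (7.3296, -5.6242, 0.0000)
after link 4: o_4 = (6.3878, -6.4071, 0.7071)
after link 5: o_5 = (9.3787, -6.1733, 3.5355)

9.379 -6.173 3.536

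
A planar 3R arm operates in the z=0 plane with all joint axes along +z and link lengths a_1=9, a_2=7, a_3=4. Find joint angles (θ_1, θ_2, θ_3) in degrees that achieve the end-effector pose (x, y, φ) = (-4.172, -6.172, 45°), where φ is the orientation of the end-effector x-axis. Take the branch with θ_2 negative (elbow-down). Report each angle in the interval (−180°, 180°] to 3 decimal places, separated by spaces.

-90.003 -89.994 -135.003

wrist centre = target − a_3·(cos φ, sin φ) = (-7.0004, -9.0004)
cos θ_2 = (130.0137−9²−7²)/(2·9·7) = 0.0001; θ_2 = -89.9938° (elbow-down)
β = atan2(-9.0004,-7.0004) = -127.8754°; ψ = atan2(-7.0000,9.0008) = -37.8726°
θ_1 = β − ψ = -90.0027°
θ_3 = φ − θ_1 − θ_2 = -135.0035° (wrapped to (-180°,180°])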